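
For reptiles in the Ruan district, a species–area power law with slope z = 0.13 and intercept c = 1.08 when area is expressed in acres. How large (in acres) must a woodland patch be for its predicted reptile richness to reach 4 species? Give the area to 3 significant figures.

23700 acres

4 = 1.08 × A^0.13  ⇒  A^0.13 = 4/1.08 = 3.704
ln A = ln(3.704) / 0.13 = 1.3093 / 0.13 = 10.0718
A = e^10.0718 ≈ 23666 acres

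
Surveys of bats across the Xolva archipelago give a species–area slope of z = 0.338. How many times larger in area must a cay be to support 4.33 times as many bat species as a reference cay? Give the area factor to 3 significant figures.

(A₂/A₁)^0.338 = 4.33, so A₂/A₁ = 4.33^(1/0.338) = 4.33^2.959
ln(A₂/A₁) = ln 4.33 / 0.338 = 1.4656 / 0.338 = 4.3360
A₂/A₁ = e^4.3360 ≈ 76.4

76.4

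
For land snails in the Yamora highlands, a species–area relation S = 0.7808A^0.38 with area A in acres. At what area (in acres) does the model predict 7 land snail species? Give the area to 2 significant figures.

7 = 0.7808 × A^0.38  ⇒  A^0.38 = 7/0.7808 = 8.965
ln A = ln(8.965) / 0.38 = 2.1933 / 0.38 = 5.7720
A = e^5.7720 ≈ 321.2 acres

320 acres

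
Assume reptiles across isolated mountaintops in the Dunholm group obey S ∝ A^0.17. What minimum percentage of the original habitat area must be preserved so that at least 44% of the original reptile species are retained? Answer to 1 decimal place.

0.8%

Need (A_new/A_old)^0.17 = 0.44, so A_new/A_old = 0.44^(1/0.17) = 0.44^5.882
ln(A_new/A_old) = ln 0.44 / 0.17 = -0.8210 / 0.17 = -4.8293
A_new/A_old = e^-4.8293 ≈ 0.007992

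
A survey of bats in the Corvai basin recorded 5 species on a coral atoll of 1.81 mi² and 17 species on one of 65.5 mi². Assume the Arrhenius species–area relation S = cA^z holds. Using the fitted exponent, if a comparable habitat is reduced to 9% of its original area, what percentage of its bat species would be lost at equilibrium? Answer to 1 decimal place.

z = ln(17/5) / ln(65.5/1.81) = 1.2238 / 3.5887 = 0.3410
S_new/S_old = (A_new/A_old)^z = 0.09^0.3410 = exp(0.3410 × -2.4079) = 0.4399
Fraction lost = 1 − 0.4399 = 0.5601

56.0%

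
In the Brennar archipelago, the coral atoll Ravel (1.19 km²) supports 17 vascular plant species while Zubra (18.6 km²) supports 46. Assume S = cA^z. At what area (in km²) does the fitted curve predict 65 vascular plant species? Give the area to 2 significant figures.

48 km²

z = ln(46/17) / ln(18.6/1.19) = 0.9954 / 2.7492 = 0.3621
c = 17 / 1.19^0.3621 = 17 / 1.065 = 15.96
A = (65/15.96)^(1/0.3621) ⇒ ln A = ln(4.072)/0.3621 = 3.8781
A = e^3.8781 ≈ 48.33 km²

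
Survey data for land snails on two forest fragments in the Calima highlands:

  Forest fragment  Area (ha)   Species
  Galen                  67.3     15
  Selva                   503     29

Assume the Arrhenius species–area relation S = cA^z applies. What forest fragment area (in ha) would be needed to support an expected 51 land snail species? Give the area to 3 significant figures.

2820 ha

z = ln(29/15) / ln(503/67.3) = 0.6592 / 2.0114 = 0.3277
c = 15 / 67.3^0.3277 = 15 / 3.973 = 3.775
A = (51/3.775)^(1/0.3277) ⇒ ln A = ln(13.51)/0.3277 = 7.9430
A = e^7.9430 ≈ 2816 ha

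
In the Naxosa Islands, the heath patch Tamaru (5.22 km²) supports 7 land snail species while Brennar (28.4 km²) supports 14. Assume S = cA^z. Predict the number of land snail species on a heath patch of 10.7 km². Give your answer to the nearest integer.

z = ln(14/7) / ln(28.4/5.22) = 0.6931 / 1.6939 = 0.4092
c = 7 / 5.22^0.4092 = 7 / 1.966 = 3.56
S₃ = 3.56 × 10.7^0.4092 = 3.56 × 2.638 ≈ 9.39

9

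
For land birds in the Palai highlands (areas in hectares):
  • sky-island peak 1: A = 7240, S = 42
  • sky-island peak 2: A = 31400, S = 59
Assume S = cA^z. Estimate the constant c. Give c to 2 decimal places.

5.36

z = ln(S₂/S₁) / ln(A₂/A₁) = ln(59/42) / ln(31400/7240) = 0.3399 / 1.4672 = 0.2316
c = S₁ / A₁^z = 42 / 7240^0.2316 = 42 / 7.836 = 5.36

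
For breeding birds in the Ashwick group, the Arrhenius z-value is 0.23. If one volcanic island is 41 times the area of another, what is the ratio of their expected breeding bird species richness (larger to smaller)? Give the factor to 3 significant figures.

S₂/S₁ = (A₂/A₁)^z = 41^0.23
ln(S₂/S₁) = 0.23 × ln 41 = 0.23 × 3.7136 = 0.8541
S₂/S₁ = e^0.8541 ≈ 2.349

2.35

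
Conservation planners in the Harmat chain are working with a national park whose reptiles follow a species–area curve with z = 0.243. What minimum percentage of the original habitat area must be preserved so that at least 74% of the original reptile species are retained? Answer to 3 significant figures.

Need (A_new/A_old)^0.243 = 0.74, so A_new/A_old = 0.74^(1/0.243) = 0.74^4.115
ln(A_new/A_old) = ln 0.74 / 0.243 = -0.3011 / 0.243 = -1.2391
A_new/A_old = e^-1.2391 ≈ 0.2896

29.0%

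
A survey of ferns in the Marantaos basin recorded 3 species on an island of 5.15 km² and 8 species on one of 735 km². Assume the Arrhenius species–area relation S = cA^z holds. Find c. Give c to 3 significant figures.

z = ln(S₂/S₁) / ln(A₂/A₁) = ln(8/3) / ln(735/5.15) = 0.9808 / 4.9609 = 0.1977
c = S₁ / A₁^z = 3 / 5.15^0.1977 = 3 / 1.383 = 2.17

2.17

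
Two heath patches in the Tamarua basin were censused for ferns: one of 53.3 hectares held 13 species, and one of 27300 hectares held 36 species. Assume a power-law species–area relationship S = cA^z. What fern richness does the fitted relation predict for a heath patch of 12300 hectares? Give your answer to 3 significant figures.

31.6

z = ln(36/13) / ln(27300/53.3) = 1.0186 / 6.2387 = 0.1633
c = 13 / 53.3^0.1633 = 13 / 1.914 = 6.792
S₃ = 6.792 × 12300^0.1633 = 6.792 × 4.653 ≈ 31.61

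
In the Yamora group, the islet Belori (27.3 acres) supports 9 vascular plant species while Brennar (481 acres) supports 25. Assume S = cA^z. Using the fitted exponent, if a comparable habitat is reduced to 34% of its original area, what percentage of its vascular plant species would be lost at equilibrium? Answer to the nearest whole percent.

32%

z = ln(25/9) / ln(481/27.3) = 1.0217 / 2.8690 = 0.3561
S_new/S_old = (A_new/A_old)^z = 0.34^0.3561 = exp(0.3561 × -1.0788) = 0.681
Fraction lost = 1 − 0.681 = 0.319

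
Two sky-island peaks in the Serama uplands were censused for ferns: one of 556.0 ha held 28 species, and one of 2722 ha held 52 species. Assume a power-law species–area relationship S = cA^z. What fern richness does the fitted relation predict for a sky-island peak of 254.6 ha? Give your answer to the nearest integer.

z = ln(52/28) / ln(2722/556) = 0.6190 / 1.5884 = 0.3897
c = 28 / 556^0.3897 = 28 / 11.75 = 2.384
S₃ = 2.384 × 254.6^0.3897 = 2.384 × 8.663 ≈ 20.65

21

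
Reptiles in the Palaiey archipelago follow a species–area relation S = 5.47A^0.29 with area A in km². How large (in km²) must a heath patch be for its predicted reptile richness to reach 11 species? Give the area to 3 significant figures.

11 = 5.47 × A^0.29  ⇒  A^0.29 = 11/5.47 = 2.011
ln A = ln(2.011) / 0.29 = 0.6986 / 0.29 = 2.4090
A = e^2.4090 ≈ 11.12 km²

11.1 km²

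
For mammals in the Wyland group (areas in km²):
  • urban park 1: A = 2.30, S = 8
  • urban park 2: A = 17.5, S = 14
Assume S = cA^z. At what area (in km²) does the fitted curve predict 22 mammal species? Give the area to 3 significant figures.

90.1 km²

z = ln(14/8) / ln(17.5/2.3) = 0.5596 / 2.0293 = 0.2758
c = 8 / 2.3^0.2758 = 8 / 1.258 = 6.358
A = (22/6.358)^(1/0.2758) ⇒ ln A = ln(3.46)/0.2758 = 4.5012
A = e^4.5012 ≈ 90.13 km²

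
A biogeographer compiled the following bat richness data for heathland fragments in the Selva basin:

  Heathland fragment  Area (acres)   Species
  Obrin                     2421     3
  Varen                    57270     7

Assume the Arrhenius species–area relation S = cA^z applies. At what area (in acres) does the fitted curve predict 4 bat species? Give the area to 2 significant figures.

z = ln(7/3) / ln(57270/2421) = 0.8473 / 3.1636 = 0.2678
c = 3 / 2421^0.2678 = 3 / 8.06 = 0.3722
A = (4/0.3722)^(1/0.2678) ⇒ ln A = ln(10.75)/0.2678 = 8.8661
A = e^8.8661 ≈ 7087 acres

7100 acres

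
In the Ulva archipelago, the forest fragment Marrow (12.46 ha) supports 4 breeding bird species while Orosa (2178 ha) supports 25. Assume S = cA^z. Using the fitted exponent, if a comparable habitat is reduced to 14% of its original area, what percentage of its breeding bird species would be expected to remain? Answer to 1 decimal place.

49.8%

z = ln(25/4) / ln(2178/12.46) = 1.8326 / 5.1636 = 0.3549
S_new/S_old = (A_new/A_old)^z = 0.14^0.3549 = exp(0.3549 × -1.9661) = 0.4977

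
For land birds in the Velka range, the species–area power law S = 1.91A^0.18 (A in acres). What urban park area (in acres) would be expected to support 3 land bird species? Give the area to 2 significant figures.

12 acres

3 = 1.91 × A^0.18  ⇒  A^0.18 = 3/1.91 = 1.571
ln A = ln(1.571) / 0.18 = 0.4515 / 0.18 = 2.5084
A = e^2.5084 ≈ 12.29 acres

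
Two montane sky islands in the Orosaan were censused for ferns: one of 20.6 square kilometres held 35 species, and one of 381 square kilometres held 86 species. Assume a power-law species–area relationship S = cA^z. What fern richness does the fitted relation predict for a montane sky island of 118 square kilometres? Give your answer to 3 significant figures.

59.9

z = ln(86/35) / ln(381/20.6) = 0.8990 / 2.9175 = 0.3081
c = 35 / 20.6^0.3081 = 35 / 2.54 = 13.78
S₃ = 13.78 × 118^0.3081 = 13.78 × 4.349 ≈ 59.93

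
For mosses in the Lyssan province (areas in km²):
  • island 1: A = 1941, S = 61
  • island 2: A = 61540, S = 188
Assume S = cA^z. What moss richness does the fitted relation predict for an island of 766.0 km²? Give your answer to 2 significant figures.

45

z = ln(188/61) / ln(61540/1941) = 1.1256 / 3.4565 = 0.3256
c = 61 / 1941^0.3256 = 61 / 11.77 = 5.183
S₃ = 5.183 × 766^0.3256 = 5.183 × 8.694 ≈ 45.06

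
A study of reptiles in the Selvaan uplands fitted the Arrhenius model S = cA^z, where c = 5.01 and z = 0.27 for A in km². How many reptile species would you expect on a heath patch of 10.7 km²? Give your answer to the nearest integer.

10

S = 5.01 × 10.7^0.27 = 5.01 × 1.896 ≈ 9.501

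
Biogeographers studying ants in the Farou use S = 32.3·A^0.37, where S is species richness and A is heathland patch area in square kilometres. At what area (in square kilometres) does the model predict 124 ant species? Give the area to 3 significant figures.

37.9 square kilometres

124 = 32.3 × A^0.37  ⇒  A^0.37 = 124/32.3 = 3.839
ln A = ln(3.839) / 0.37 = 1.3452 / 0.37 = 3.6357
A = e^3.6357 ≈ 37.93 square kilometres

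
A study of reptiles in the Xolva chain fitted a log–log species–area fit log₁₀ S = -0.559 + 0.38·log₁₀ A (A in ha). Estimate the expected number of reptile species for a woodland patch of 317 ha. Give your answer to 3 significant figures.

S = 0.2761 × 317^0.38 = 0.2761 × 8.921 ≈ 2.463

2.46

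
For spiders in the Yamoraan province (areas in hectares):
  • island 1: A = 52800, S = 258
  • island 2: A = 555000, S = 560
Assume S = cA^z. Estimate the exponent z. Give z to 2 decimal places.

Taking logs: ln S = ln c + z ln A, so z = (ln S₂ − ln S₁)/(ln A₂ − ln A₁).
z = ln(560/258) / ln(555000/52800) = ln(2.171) / ln(10.51) = 0.7750 / 2.3525 = 0.3294

0.33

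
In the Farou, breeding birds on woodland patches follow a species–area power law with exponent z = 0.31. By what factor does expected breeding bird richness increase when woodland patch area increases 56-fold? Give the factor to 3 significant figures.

3.48

S₂/S₁ = (A₂/A₁)^z = 56^0.31
ln(S₂/S₁) = 0.31 × ln 56 = 0.31 × 4.0254 = 1.2479
S₂/S₁ = e^1.2479 ≈ 3.483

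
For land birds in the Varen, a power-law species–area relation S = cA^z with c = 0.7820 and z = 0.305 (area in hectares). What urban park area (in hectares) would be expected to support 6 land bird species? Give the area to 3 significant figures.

6 = 0.782 × A^0.305  ⇒  A^0.305 = 6/0.782 = 7.673
ln A = ln(7.673) / 0.305 = 2.0377 / 0.305 = 6.6809
A = e^6.6809 ≈ 797 hectares

797 hectares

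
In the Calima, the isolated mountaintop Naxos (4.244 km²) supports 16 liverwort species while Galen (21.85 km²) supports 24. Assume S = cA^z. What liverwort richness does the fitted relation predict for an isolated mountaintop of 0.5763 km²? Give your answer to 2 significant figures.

z = ln(24/16) / ln(21.85/4.244) = 0.4055 / 1.6387 = 0.2474
c = 16 / 4.244^0.2474 = 16 / 1.43 = 11.19
S₃ = 11.19 × 0.5763^0.2474 = 11.19 × 0.8725 ≈ 9.763

9.8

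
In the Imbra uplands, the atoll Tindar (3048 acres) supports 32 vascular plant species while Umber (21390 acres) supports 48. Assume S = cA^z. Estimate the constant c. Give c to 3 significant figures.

z = ln(S₂/S₁) / ln(A₂/A₁) = ln(48/32) / ln(21390/3048) = 0.4055 / 1.9484 = 0.2081
c = S₁ / A₁^z = 32 / 3048^0.2081 = 32 / 5.309 = 6.027

6.03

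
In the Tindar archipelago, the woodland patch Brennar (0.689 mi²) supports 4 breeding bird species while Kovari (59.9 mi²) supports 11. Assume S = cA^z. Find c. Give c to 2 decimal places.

4.35

z = ln(S₂/S₁) / ln(A₂/A₁) = ln(11/4) / ln(59.9/0.689) = 1.0116 / 4.4652 = 0.2266
c = S₁ / A₁^z = 4 / 0.689^0.2266 = 4 / 0.9191 = 4.352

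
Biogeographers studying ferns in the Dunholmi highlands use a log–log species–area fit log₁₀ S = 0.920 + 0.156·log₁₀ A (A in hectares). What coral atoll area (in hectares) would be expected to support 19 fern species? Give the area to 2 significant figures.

19 = 8.318 × A^0.156  ⇒  A^0.156 = 19/8.318 = 2.284
ln A = ln(2.284) / 0.156 = 0.8261 / 0.156 = 5.2953
A = e^5.2953 ≈ 199.4 hectares

200 hectares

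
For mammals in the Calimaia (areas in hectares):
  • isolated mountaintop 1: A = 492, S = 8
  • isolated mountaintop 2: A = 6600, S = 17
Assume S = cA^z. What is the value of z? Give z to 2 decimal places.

Taking logs: ln S = ln c + z ln A, so z = (ln S₂ − ln S₁)/(ln A₂ − ln A₁).
z = ln(17/8) / ln(6600/492) = ln(2.125) / ln(13.41) = 0.7538 / 2.5963 = 0.2903

0.29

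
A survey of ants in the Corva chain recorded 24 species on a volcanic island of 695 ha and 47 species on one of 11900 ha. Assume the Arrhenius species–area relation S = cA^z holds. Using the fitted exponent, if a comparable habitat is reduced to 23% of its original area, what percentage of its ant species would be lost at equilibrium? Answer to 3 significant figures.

29.4%

z = ln(47/24) / ln(11900/695) = 0.6721 / 2.8404 = 0.2366
S_new/S_old = (A_new/A_old)^z = 0.23^0.2366 = exp(0.2366 × -1.4697) = 0.7063
Fraction lost = 1 − 0.7063 = 0.2937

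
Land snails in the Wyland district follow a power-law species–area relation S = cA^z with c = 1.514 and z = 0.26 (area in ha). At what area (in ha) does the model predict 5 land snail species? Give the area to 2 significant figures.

99 ha

5 = 1.514 × A^0.26  ⇒  A^0.26 = 5/1.514 = 3.303
ln A = ln(3.303) / 0.26 = 1.1947 / 0.26 = 4.5949
A = e^4.5949 ≈ 98.98 ha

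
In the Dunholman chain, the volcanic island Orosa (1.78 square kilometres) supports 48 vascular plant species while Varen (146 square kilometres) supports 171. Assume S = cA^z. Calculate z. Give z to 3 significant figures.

0.288

Taking logs: ln S = ln c + z ln A, so z = (ln S₂ − ln S₁)/(ln A₂ − ln A₁).
z = ln(171/48) / ln(146/1.78) = ln(3.562) / ln(82.02) = 1.2705 / 4.4070 = 0.2883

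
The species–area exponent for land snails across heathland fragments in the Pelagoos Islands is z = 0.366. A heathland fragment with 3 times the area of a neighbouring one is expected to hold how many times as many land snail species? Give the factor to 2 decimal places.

S₂/S₁ = (A₂/A₁)^z = 3^0.366
ln(S₂/S₁) = 0.366 × ln 3 = 0.366 × 1.0986 = 0.4021
S₂/S₁ = e^0.4021 ≈ 1.495

1.49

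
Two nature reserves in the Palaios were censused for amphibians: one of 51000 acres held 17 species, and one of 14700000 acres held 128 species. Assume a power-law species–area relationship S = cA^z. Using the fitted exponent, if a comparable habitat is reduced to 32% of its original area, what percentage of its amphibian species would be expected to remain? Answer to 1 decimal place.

z = ln(128/17) / ln(14700000/51000) = 2.0188 / 5.6638 = 0.3564
S_new/S_old = (A_new/A_old)^z = 0.32^0.3564 = exp(0.3564 × -1.1394) = 0.6662

66.6%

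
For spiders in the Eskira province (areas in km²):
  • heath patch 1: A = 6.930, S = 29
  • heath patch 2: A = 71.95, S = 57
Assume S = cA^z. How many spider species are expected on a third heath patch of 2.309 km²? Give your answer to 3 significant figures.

z = ln(57/29) / ln(71.95/6.93) = 0.6758 / 2.3401 = 0.2888
c = 29 / 6.93^0.2888 = 29 / 1.749 = 16.58
S₃ = 16.58 × 2.309^0.2888 = 16.58 × 1.273 ≈ 21.11

21.1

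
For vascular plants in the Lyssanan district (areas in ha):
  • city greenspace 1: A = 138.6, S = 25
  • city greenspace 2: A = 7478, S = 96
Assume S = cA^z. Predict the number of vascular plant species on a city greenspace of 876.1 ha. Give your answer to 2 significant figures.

47

z = ln(96/25) / ln(7478/138.6) = 1.3455 / 3.9881 = 0.3374
c = 25 / 138.6^0.3374 = 25 / 5.279 = 4.736
S₃ = 4.736 × 876.1^0.3374 = 4.736 × 9.834 ≈ 46.57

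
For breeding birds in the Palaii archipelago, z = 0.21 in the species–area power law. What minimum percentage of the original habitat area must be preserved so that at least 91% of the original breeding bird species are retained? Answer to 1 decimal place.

Need (A_new/A_old)^0.21 = 0.91, so A_new/A_old = 0.91^(1/0.21) = 0.91^4.762
ln(A_new/A_old) = ln 0.91 / 0.21 = -0.0943 / 0.21 = -0.4491
A_new/A_old = e^-0.4491 ≈ 0.6382

63.8%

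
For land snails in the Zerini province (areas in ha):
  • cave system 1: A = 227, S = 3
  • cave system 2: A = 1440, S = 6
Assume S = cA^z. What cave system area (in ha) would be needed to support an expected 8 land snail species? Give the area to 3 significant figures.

3100 ha

z = ln(6/3) / ln(1440/227) = 0.6931 / 1.8474 = 0.3752
c = 3 / 227^0.3752 = 3 / 7.655 = 0.3919
A = (8/0.3919)^(1/0.3752) ⇒ ln A = ln(20.41)/0.3752 = 8.0392
A = e^8.0392 ≈ 3100 ha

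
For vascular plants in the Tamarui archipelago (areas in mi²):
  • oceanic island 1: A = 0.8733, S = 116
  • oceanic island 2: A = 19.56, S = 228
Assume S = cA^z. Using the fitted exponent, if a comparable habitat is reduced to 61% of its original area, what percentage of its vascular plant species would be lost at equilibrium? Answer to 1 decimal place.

z = ln(228/116) / ln(19.56/0.8733) = 0.6758 / 3.1090 = 0.2174
S_new/S_old = (A_new/A_old)^z = 0.61^0.2174 = exp(0.2174 × -0.4943) = 0.8981
Fraction lost = 1 − 0.8981 = 0.1019

10.2%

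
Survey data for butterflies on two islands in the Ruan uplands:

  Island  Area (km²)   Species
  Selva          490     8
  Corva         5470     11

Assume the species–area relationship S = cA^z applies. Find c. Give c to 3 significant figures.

z = ln(S₂/S₁) / ln(A₂/A₁) = ln(11/8) / ln(5470/490) = 0.3185 / 2.4126 = 0.1320
c = S₁ / A₁^z = 8 / 490^0.1320 = 8 / 2.265 = 3.532

3.53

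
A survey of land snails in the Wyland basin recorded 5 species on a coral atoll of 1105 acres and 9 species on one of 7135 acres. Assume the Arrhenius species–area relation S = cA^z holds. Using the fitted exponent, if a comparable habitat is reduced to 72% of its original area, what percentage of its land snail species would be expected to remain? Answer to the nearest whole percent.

90%

z = ln(9/5) / ln(7135/1105) = 0.5878 / 1.8652 = 0.3151
S_new/S_old = (A_new/A_old)^z = 0.72^0.3151 = exp(0.3151 × -0.3285) = 0.9017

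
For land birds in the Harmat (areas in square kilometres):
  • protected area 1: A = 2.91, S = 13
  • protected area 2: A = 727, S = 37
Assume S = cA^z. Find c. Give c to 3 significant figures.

10.6

z = ln(S₂/S₁) / ln(A₂/A₁) = ln(37/13) / ln(727/2.91) = 1.0460 / 5.5208 = 0.1895
c = S₁ / A₁^z = 13 / 2.91^0.1895 = 13 / 1.224 = 10.62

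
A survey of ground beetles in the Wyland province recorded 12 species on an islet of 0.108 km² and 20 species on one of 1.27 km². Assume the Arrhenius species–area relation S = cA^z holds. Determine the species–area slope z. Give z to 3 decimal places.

Taking logs: ln S = ln c + z ln A, so z = (ln S₂ − ln S₁)/(ln A₂ − ln A₁).
z = ln(20/12) / ln(1.27/0.108) = ln(1.667) / ln(11.76) = 0.5108 / 2.4646 = 0.2073

0.207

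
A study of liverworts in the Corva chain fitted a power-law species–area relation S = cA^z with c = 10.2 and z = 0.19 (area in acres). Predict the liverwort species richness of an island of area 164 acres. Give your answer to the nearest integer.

S = 10.2 × 164^0.19
ln S = ln 10.2 + 0.19 × ln 164 = 2.3224 + 0.19 × 5.0999 = 3.2914
S = e^3.2914 ≈ 26.88

27 species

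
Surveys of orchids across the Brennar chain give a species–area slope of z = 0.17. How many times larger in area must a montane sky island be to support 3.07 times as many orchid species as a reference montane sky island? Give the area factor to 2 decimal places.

(A₂/A₁)^0.17 = 3.07, so A₂/A₁ = 3.07^(1/0.17) = 3.07^5.882
ln(A₂/A₁) = ln 3.07 / 0.17 = 1.1217 / 0.17 = 6.5981
A₂/A₁ = e^6.5981 ≈ 733.7

733.70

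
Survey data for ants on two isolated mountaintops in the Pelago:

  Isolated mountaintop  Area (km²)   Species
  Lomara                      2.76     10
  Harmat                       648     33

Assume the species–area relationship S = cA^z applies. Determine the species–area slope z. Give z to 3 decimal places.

0.219

Taking logs: ln S = ln c + z ln A, so z = (ln S₂ − ln S₁)/(ln A₂ − ln A₁).
z = ln(33/10) / ln(648/2.76) = ln(3.3) / ln(234.8) = 1.1939 / 5.4587 = 0.2187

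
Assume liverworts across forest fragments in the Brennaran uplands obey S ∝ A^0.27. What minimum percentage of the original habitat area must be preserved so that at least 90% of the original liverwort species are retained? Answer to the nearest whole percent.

Need (A_new/A_old)^0.27 = 0.9, so A_new/A_old = 0.9^(1/0.27) = 0.9^3.704
ln(A_new/A_old) = ln 0.9 / 0.27 = -0.1054 / 0.27 = -0.3902
A_new/A_old = e^-0.3902 ≈ 0.6769

68%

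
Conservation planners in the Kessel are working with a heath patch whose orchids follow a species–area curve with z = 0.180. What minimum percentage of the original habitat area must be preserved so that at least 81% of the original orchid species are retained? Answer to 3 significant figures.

31.0%

Need (A_new/A_old)^0.18 = 0.81, so A_new/A_old = 0.81^(1/0.18) = 0.81^5.556
ln(A_new/A_old) = ln 0.81 / 0.18 = -0.2107 / 0.18 = -1.1707
A_new/A_old = e^-1.1707 ≈ 0.3102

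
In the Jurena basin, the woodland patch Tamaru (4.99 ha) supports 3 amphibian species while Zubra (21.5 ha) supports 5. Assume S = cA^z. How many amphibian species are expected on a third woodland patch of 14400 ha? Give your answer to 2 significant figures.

z = ln(5/3) / ln(21.5/4.99) = 0.5108 / 1.4606 = 0.3497
c = 3 / 4.99^0.3497 = 3 / 1.754 = 1.71
S₃ = 1.71 × 14400^0.3497 = 1.71 × 28.47 ≈ 48.67

49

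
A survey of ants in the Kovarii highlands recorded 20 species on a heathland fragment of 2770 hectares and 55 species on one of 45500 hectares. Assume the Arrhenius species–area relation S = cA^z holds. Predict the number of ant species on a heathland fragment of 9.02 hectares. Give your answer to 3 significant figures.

z = ln(55/20) / ln(45500/2770) = 1.0116 / 2.7989 = 0.3614
c = 20 / 2770^0.3614 = 20 / 17.55 = 1.14
S₃ = 1.14 × 9.02^0.3614 = 1.14 × 2.214 ≈ 2.524

2.52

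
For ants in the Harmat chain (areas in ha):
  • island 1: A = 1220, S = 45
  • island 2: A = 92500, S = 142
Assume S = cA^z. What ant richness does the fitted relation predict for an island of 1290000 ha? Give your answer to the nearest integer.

286

z = ln(142/45) / ln(92500/1220) = 1.1492 / 4.3284 = 0.2655
c = 45 / 1220^0.2655 = 45 / 6.598 = 6.82
S₃ = 6.82 × 1290000^0.2655 = 6.82 × 41.91 ≈ 285.8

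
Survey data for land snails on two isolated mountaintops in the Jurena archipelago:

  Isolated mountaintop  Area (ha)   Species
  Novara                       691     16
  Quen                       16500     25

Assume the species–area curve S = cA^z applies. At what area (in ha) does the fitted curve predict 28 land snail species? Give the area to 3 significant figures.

z = ln(25/16) / ln(16500/691) = 0.4463 / 3.1730 = 0.1407
c = 16 / 691^0.1407 = 16 / 2.508 = 6.379
A = (28/6.379)^(1/0.1407) ⇒ ln A = ln(4.39)/0.1407 = 10.5169
A = e^10.5169 ≈ 36933 ha

36900 ha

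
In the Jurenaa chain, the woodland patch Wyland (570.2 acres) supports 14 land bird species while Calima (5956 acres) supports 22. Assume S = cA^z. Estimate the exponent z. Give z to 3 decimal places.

Taking logs: ln S = ln c + z ln A, so z = (ln S₂ − ln S₁)/(ln A₂ − ln A₁).
z = ln(22/14) / ln(5956/570.2) = ln(1.571) / ln(10.45) = 0.4520 / 2.3462 = 0.1926

0.193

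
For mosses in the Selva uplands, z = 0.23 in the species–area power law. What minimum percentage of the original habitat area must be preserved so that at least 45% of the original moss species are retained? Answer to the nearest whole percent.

3%

Need (A_new/A_old)^0.23 = 0.45, so A_new/A_old = 0.45^(1/0.23) = 0.45^4.348
ln(A_new/A_old) = ln 0.45 / 0.23 = -0.7985 / 0.23 = -3.4718
A_new/A_old = e^-3.4718 ≈ 0.03106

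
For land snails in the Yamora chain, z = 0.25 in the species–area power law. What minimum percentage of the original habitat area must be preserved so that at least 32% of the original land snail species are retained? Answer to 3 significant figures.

1.05%

Need (A_new/A_old)^0.25 = 0.32, so A_new/A_old = 0.32^(1/0.25) = 0.32^4
ln(A_new/A_old) = ln 0.32 / 0.25 = -1.1394 / 0.25 = -4.5577
A_new/A_old = e^-4.5577 ≈ 0.01049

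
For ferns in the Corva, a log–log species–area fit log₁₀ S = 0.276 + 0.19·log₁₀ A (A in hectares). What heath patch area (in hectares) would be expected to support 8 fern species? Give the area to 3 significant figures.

2000 hectares

8 = 1.888 × A^0.19  ⇒  A^0.19 = 8/1.888 = 4.237
ln A = ln(4.237) / 0.19 = 1.4439 / 0.19 = 7.5996
A = e^7.5996 ≈ 1997 hectares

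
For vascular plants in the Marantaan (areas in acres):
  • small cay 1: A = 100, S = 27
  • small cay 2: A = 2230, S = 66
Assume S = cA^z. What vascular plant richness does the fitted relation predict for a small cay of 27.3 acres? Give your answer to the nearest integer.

z = ln(66/27) / ln(2230/100) = 0.8938 / 3.1046 = 0.2879
c = 27 / 100^0.2879 = 27 / 3.765 = 7.171
S₃ = 7.171 × 27.3^0.2879 = 7.171 × 2.591 ≈ 18.58

19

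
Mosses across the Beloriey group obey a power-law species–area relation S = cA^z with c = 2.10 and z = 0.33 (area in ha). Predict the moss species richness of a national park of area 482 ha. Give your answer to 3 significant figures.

16.1

S = 2.1 × 482^0.33
ln S = ln 2.1 + 0.33 × ln 482 = 0.7419 + 0.33 × 6.1779 = 2.7807
S = e^2.7807 ≈ 16.13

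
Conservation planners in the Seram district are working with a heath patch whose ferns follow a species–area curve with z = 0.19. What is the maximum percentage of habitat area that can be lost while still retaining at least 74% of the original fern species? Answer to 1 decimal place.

79.5%

Need (A_new/A_old)^0.19 = 0.74, so A_new/A_old = 0.74^(1/0.19) = 0.74^5.263
ln(A_new/A_old) = ln 0.74 / 0.19 = -0.3011 / 0.19 = -1.5848
A_new/A_old = e^-1.5848 ≈ 0.205
Fraction that can be lost = 1 − 0.205 = 0.795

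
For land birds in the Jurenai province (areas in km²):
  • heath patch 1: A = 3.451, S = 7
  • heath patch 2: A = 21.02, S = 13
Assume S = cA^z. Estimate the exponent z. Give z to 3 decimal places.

Taking logs: ln S = ln c + z ln A, so z = (ln S₂ − ln S₁)/(ln A₂ − ln A₁).
z = ln(13/7) / ln(21.02/3.451) = ln(1.857) / ln(6.091) = 0.6190 / 1.8068 = 0.3426

0.343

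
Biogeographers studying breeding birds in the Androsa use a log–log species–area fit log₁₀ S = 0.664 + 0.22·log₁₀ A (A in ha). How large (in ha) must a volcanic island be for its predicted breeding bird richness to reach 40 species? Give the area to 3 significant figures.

18400 ha

40 = 4.613 × A^0.22  ⇒  A^0.22 = 40/4.613 = 8.671
ln A = ln(8.671) / 0.22 = 2.1600 / 0.22 = 9.8180
A = e^9.8180 ≈ 18362 ha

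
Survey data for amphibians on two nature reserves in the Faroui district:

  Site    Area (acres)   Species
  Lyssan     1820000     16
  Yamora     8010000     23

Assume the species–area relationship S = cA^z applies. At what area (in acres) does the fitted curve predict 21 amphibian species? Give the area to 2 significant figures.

5500000 acres

z = ln(23/16) / ln(8010000/1820000) = 0.3629 / 1.4819 = 0.2449
c = 16 / 1820000^0.2449 = 16 / 34.13 = 0.4688
A = (21/0.4688)^(1/0.2449) ⇒ ln A = ln(44.79)/0.2449 = 15.5247
A = e^15.5247 ≈ 5524679 acres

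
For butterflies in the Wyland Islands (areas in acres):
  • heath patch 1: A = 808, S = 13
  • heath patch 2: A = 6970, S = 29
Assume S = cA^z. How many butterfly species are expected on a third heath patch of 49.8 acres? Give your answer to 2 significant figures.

z = ln(29/13) / ln(6970/808) = 0.8023 / 2.1548 = 0.3724
c = 13 / 808^0.3724 = 13 / 12.09 = 1.075
S₃ = 1.075 × 49.8^0.3724 = 1.075 × 4.285 ≈ 4.606

4.6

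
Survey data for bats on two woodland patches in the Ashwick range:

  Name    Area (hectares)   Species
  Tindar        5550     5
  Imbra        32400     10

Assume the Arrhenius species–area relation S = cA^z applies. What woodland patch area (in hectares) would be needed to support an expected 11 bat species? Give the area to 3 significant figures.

41300 hectares

z = ln(10/5) / ln(32400/5550) = 0.6931 / 1.7644 = 0.3929
c = 5 / 5550^0.3929 = 5 / 29.58 = 0.169
A = (11/0.169)^(1/0.3929) ⇒ ln A = ln(65.07)/0.3929 = 10.6285
A = e^10.6285 ≈ 41296 hectares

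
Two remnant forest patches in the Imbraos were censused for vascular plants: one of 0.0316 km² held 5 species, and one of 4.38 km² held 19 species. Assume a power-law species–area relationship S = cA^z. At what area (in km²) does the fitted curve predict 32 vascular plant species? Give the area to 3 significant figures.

30.0 km²

z = ln(19/5) / ln(4.38/0.0316) = 1.3350 / 4.9316 = 0.2707
c = 5 / 0.0316^0.2707 = 5 / 0.3925 = 12.74
A = (32/12.74)^(1/0.2707) ⇒ ln A = ln(2.512)/0.2707 = 3.4028
A = e^3.4028 ≈ 30.05 km²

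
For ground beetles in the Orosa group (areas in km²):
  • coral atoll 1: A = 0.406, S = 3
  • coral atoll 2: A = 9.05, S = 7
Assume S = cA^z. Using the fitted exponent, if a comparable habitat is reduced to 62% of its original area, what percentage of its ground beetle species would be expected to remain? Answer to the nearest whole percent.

z = ln(7/3) / ln(9.05/0.406) = 0.8473 / 3.1042 = 0.2730
S_new/S_old = (A_new/A_old)^z = 0.62^0.2730 = exp(0.2730 × -0.4780) = 0.8777

88%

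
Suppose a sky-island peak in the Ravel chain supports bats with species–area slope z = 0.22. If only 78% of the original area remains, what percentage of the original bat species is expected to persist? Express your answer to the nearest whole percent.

S_new/S_old = (A_new/A_old)^z = 0.78^0.22
= exp(0.22 × ln 0.78) = exp(0.22 × -0.2485) = exp(-0.0547) ≈ 0.9468

95%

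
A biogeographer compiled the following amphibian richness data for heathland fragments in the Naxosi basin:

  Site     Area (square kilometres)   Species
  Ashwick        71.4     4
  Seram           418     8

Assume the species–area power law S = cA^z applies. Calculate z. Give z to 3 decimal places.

Taking logs: ln S = ln c + z ln A, so z = (ln S₂ − ln S₁)/(ln A₂ − ln A₁).
z = ln(8/4) / ln(418/71.4) = ln(2) / ln(5.854) = 0.6931 / 1.7672 = 0.3922

0.392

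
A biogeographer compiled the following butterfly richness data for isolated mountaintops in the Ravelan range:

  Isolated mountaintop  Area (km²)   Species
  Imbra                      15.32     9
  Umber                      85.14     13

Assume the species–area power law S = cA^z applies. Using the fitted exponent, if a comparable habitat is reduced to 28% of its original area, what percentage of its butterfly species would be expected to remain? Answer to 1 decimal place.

z = ln(13/9) / ln(85.14/15.32) = 0.3677 / 1.7151 = 0.2144
S_new/S_old = (A_new/A_old)^z = 0.28^0.2144 = exp(0.2144 × -1.2730) = 0.7612

76.1%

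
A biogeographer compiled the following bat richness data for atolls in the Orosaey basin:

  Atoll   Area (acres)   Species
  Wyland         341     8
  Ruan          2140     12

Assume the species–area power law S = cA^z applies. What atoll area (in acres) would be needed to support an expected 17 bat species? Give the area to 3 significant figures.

z = ln(12/8) / ln(2140/341) = 0.4055 / 1.8367 = 0.2208
c = 8 / 341^0.2208 = 8 / 3.624 = 2.208
A = (17/2.208)^(1/0.2208) ⇒ ln A = ln(7.7)/0.2208 = 9.2463
A = e^9.2463 ≈ 10366 acres

10400 acres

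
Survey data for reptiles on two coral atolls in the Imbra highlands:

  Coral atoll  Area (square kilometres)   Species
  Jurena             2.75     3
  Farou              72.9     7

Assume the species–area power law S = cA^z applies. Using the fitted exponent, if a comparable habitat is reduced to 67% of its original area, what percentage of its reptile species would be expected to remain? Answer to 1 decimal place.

90.2%

z = ln(7/3) / ln(72.9/2.75) = 0.8473 / 3.2775 = 0.2585
S_new/S_old = (A_new/A_old)^z = 0.67^0.2585 = exp(0.2585 × -0.4005) = 0.9016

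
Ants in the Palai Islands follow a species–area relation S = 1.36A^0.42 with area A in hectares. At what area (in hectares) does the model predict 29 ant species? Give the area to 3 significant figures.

1460 hectares

29 = 1.36 × A^0.42  ⇒  A^0.42 = 29/1.36 = 21.32
ln A = ln(21.32) / 0.42 = 3.0598 / 0.42 = 7.2853
A = e^7.2853 ≈ 1459 hectares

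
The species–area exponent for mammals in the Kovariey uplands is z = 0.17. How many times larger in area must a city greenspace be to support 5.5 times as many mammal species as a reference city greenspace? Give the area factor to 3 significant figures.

22700

(A₂/A₁)^0.17 = 5.5, so A₂/A₁ = 5.5^(1/0.17) = 5.5^5.882
ln(A₂/A₁) = ln 5.5 / 0.17 = 1.7047 / 0.17 = 10.0279
A₂/A₁ = e^10.0279 ≈ 22650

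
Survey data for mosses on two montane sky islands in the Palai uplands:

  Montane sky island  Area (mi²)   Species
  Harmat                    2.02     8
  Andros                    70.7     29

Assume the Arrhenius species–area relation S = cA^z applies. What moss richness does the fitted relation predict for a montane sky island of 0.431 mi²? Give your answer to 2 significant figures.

4.6

z = ln(29/8) / ln(70.7/2.02) = 1.2879 / 3.5553 = 0.3622
c = 8 / 2.02^0.3622 = 8 / 1.29 = 6.201
S₃ = 6.201 × 0.431^0.3622 = 6.201 × 0.7372 ≈ 4.572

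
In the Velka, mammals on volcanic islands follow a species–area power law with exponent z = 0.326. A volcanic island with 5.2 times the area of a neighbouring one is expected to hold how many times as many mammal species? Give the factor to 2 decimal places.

1.71

S₂/S₁ = (A₂/A₁)^z = 5.2^0.326
ln(S₂/S₁) = 0.326 × ln 5.2 = 0.326 × 1.6487 = 0.5375
S₂/S₁ = e^0.5375 ≈ 1.712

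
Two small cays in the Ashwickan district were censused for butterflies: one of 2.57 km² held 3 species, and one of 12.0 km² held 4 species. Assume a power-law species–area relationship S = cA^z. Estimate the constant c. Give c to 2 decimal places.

z = ln(S₂/S₁) / ln(A₂/A₁) = ln(4/3) / ln(12/2.57) = 0.2877 / 1.5410 = 0.1867
c = S₁ / A₁^z = 3 / 2.57^0.1867 = 3 / 1.193 = 2.515

2.52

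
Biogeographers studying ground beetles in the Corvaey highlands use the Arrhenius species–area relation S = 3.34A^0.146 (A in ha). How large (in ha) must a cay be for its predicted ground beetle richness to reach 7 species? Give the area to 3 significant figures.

7 = 3.34 × A^0.146  ⇒  A^0.146 = 7/3.34 = 2.096
ln A = ln(2.096) / 0.146 = 0.7399 / 0.146 = 5.0681
A = e^5.0681 ≈ 158.9 ha

159 ha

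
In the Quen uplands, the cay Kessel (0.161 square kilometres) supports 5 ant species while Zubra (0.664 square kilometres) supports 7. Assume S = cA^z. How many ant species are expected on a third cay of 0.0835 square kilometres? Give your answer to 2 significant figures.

4.3

z = ln(7/5) / ln(0.664/0.161) = 0.3365 / 1.4169 = 0.2375
c = 5 / 0.161^0.2375 = 5 / 0.6481 = 7.715
S₃ = 7.715 × 0.0835^0.2375 = 7.715 × 0.5545 ≈ 4.278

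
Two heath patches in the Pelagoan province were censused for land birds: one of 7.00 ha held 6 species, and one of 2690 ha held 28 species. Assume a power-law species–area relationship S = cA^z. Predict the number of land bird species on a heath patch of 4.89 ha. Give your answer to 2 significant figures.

5.5

z = ln(28/6) / ln(2690/7) = 1.5404 / 5.9514 = 0.2588
c = 6 / 7^0.2588 = 6 / 1.655 = 3.626
S₃ = 3.626 × 4.89^0.2588 = 3.626 × 1.508 ≈ 5.468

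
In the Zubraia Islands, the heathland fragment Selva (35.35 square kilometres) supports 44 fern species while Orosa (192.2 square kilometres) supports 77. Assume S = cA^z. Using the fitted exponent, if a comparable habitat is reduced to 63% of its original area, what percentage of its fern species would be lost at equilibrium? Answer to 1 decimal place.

z = ln(77/44) / ln(192.2/35.35) = 0.5596 / 1.6932 = 0.3305
S_new/S_old = (A_new/A_old)^z = 0.63^0.3305 = exp(0.3305 × -0.4620) = 0.8584
Fraction lost = 1 − 0.8584 = 0.1416

14.2%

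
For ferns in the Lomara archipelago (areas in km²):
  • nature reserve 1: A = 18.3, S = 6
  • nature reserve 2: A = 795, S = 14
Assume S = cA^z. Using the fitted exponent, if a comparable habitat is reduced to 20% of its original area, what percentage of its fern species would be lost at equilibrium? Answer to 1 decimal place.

z = ln(14/6) / ln(795/18.3) = 0.8473 / 3.7714 = 0.2247
S_new/S_old = (A_new/A_old)^z = 0.2^0.2247 = exp(0.2247 × -1.6094) = 0.6966
Fraction lost = 1 − 0.6966 = 0.3034

30.3%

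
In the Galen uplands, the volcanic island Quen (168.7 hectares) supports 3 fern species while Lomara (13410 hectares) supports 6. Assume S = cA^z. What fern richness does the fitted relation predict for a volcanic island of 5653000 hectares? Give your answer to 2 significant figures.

16

z = ln(6/3) / ln(13410/168.7) = 0.6931 / 4.3756 = 0.1584
c = 3 / 168.7^0.1584 = 3 / 2.253 = 1.331
S₃ = 1.331 × 5653000^0.1584 = 1.331 × 11.74 ≈ 15.63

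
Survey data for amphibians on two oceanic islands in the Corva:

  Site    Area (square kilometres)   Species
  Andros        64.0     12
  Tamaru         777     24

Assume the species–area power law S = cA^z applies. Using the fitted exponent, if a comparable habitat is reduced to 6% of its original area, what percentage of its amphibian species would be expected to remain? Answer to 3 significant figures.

z = ln(24/12) / ln(777/64) = 0.6931 / 2.4966 = 0.2776
S_new/S_old = (A_new/A_old)^z = 0.06^0.2776 = exp(0.2776 × -2.8134) = 0.4579

45.8%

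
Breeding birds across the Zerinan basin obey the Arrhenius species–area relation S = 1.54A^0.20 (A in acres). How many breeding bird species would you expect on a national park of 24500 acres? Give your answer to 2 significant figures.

S = 1.54 × 24500^0.2 = 1.54 × 7.548 ≈ 11.62

12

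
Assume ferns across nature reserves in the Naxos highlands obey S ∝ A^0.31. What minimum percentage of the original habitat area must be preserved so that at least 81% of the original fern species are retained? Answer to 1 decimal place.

50.7%

Need (A_new/A_old)^0.31 = 0.81, so A_new/A_old = 0.81^(1/0.31) = 0.81^3.226
ln(A_new/A_old) = ln 0.81 / 0.31 = -0.2107 / 0.31 = -0.6797
A_new/A_old = e^-0.6797 ≈ 0.5067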